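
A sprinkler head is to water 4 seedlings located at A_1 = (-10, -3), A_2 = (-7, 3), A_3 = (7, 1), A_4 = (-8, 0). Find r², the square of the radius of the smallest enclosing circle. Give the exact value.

A smallest enclosing disk is always determined by at most three of the input points on its boundary.
The farthest pair is A_1–A_3 with squared distance 305. The circle on this segment as diameter has centre (-1.5, -1) and r² = 305/4 = 76.25.
Check A_2: distance² to centre = 46.25 ≤ 76.25, so it lies inside.
All remaining points lie in this disk, and no smaller disk contains both endpoints, so this is the minimum enclosing circle.

76.25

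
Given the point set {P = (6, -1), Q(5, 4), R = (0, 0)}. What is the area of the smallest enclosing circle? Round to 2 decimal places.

36.83

Side lengths²: PQ² = 26, PR² = 37, QR² = 41.
Since QR² = 41 < 37 + 26 = 63, the triangle is acute, so the smallest enclosing circle is the circumcircle.
Circumcentre = (189/58, 61/58), r² = 19721/1682.
Area = π·r² = π·19721/1682 ≈ 36.83.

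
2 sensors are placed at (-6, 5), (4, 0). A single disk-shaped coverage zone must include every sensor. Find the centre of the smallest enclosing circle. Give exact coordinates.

The smallest circle enclosing two points has them as diameter endpoints.
Centre = midpoint = (-1, 2.5); r² = |(-6, 5)−(4, 0)|²/4 = 125/4 = 31.25.
Centre = (-1, 2.5).

(-1, 2.5)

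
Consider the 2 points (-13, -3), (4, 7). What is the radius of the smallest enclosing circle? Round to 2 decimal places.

9.86

The smallest circle enclosing two points has them as diameter endpoints.
Centre = midpoint = (-4.5, 2); r² = |(-13, -3)−(4, 7)|²/4 = 389/4 = 97.25.
r = √(97.25) ≈ 9.86.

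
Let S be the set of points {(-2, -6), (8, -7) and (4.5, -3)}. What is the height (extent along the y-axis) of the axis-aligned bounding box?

max y = -3, min y = -7, so height = 4.

4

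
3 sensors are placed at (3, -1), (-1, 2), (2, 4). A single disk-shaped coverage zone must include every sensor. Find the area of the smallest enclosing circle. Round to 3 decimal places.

Call the three points A, B, C in the order given.
Side lengths²: AB² = 25, AC² = 26, BC² = 13.
Since AC² = 26 < 25 + 13 = 38, the triangle is acute, so the smallest enclosing circle is the circumcircle.
Circumcentre = (55/34, 45/34), r² = 4225/578.
Area = π·r² = π·4225/578 ≈ 22.964.

22.964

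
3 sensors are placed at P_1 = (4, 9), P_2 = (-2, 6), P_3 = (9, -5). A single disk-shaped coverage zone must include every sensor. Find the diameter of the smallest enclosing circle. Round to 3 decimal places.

Side lengths²: P_1P_2² = 45, P_1P_3² = 221, P_2P_3² = 242.
Since P_2P_3² = 242 < 221 + 45 = 266, the triangle is acute, so the smallest enclosing circle is the circumcircle.
Circumcentre = (25/6, 7/6), r² = 1105/18.
Diameter = 2r = 2√(1105/18) ≈ 15.670.

15.670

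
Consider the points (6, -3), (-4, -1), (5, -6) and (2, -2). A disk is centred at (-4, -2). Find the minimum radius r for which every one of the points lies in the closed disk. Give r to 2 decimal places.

10.05

The required radius is the distance from (-4, -2) to the farthest point.
Squared distances: 101, 1, 97, 36.
Maximum is 101, attained at (6, -3).
r = √101 ≈ 10.05.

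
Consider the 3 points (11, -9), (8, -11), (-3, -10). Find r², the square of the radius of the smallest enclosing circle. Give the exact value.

49.25

Call the three points A, B, C in the order given.
Side lengths²: AB² = 13, AC² = 197, BC² = 122.
Since AC² = 197 ≥ 122 + 13 = 135, the angle opposite AC is not acute, so the smallest enclosing circle has AC as diameter.
Centre = midpoint of AC = (4, -9.5), r² = 197/4 = 49.25.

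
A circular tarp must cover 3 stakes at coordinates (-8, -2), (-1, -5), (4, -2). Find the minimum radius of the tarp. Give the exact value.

6

Call the three points A, B, C in the order given.
Side lengths²: AB² = 58, AC² = 144, BC² = 34.
Since AC² = 144 ≥ 58 + 34 = 92, the angle opposite AC is not acute, so the smallest enclosing circle has AC as diameter.
Centre = midpoint of AC = (-2, -2), r² = 144/4 = 36.
r = √36 = 6.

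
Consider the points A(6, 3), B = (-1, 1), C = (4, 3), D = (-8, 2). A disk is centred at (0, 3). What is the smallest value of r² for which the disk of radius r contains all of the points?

The required radius is the distance from (0, 3) to the farthest point.
Squared distances: 36, 5, 16, 65.
Maximum is 65, attained at D.

65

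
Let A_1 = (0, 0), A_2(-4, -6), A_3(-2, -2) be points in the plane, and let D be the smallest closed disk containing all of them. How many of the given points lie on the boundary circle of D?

2

Side lengths²: A_1A_2² = 52, A_1A_3² = 8, A_2A_3² = 20.
Since A_1A_2² = 52 ≥ 20 + 8 = 28, the angle opposite A_1A_2 is not acute, so the smallest enclosing circle has A_1A_2 as diameter.
Centre = midpoint of A_1A_2 = (-2, -3), r² = 52/4 = 13.
The points at distance exactly r from the centre are A_1, A_2 — 2 points.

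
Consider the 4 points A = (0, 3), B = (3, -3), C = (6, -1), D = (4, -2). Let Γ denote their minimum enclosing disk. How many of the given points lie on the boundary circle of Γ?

A smallest enclosing disk is always determined by at most three of the input points on its boundary.
The minimum enclosing circle is determined by three boundary points: A, B, C.
Their circumcentre is (2.75, 0.625) with r² = 13.203125.
The farthest remaining point D is at distance² 8.453125 ≤ 13.203125.
The points at distance exactly r from the centre are A, B, C — 3 points.

3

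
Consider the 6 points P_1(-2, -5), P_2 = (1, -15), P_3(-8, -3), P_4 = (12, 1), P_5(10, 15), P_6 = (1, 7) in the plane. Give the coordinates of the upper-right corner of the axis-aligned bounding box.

x-range [-8, 12], y-range [-15, 15].
The upper-right corner is (12, 15).

(12, 15)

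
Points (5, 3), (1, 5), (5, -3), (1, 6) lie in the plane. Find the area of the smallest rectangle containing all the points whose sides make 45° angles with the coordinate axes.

39

In coordinates u = x + y, v = x − y the rectangle is axis-aligned; the map (x,y)→(u,v) scales areas by 2.
u-values: 8, 6, 2, 7; range = 8 − 2 = 6.
v-values: 2, -4, 8, -5; range = 8 − (-5) = 13.
Area = (6 × 13) / 2 = 39.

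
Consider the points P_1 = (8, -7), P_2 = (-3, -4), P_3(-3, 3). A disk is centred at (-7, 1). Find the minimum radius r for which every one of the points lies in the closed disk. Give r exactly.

The required radius is the distance from (-7, 1) to the farthest point.
Squared distances: 289, 41, 20.
Maximum is 289, attained at P_1.
r = √289 = 17.

17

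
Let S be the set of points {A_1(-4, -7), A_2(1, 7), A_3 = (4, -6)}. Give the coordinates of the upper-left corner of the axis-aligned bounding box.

(-4, 7)

x-range [-4, 4], y-range [-7, 7].
The upper-left corner is (-4, 7).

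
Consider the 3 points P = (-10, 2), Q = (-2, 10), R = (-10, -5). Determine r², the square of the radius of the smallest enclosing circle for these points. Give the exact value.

Side lengths²: PQ² = 128, PR² = 49, QR² = 289.
Since QR² = 289 ≥ 128 + 49 = 177, the angle opposite QR is not acute, so the smallest enclosing circle has QR as diameter.
Centre = midpoint of QR = (-6, 2.5), r² = 289/4 = 72.25.

72.25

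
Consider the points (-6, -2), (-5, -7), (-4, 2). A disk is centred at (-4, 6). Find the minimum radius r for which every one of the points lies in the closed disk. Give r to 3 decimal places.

13.038

The required radius is the distance from (-4, 6) to the farthest point.
Squared distances: 68, 170, 16.
Maximum is 170, attained at (-5, -7).
r = √170 ≈ 13.038.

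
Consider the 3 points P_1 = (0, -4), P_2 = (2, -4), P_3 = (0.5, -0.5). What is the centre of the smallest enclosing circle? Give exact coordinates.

(1, -33/14)

Side lengths²: P_1P_2² = 4, P_1P_3² = 12.5, P_2P_3² = 14.5.
Since P_2P_3² = 14.5 < 12.5 + 4 = 16.5, the triangle is acute, so the smallest enclosing circle is the circumcircle.
Circumcentre = (1, -33/14), r² = 725/196.
Centre = (1, -33/14).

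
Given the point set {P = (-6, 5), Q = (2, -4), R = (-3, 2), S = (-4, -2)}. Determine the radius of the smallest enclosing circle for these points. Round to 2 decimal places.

By Welzl's lemma the MEC is supported by two points (diametrically opposite) or three points (on a circumcircle).
The farthest pair is P–Q with squared distance 145. The circle on this segment as diameter has centre (-2, 0.5) and r² = 145/4 = 36.25.
Check R: distance² to centre = 3.25 ≤ 36.25, so it lies inside.
All remaining points lie in this disk, and no smaller disk contains both endpoints, so this is the minimum enclosing circle.
r = √(36.25) ≈ 6.02.

6.02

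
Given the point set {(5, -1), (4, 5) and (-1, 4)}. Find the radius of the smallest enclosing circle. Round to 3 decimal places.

3.907

Call the three points A, B, C in the order given.
Side lengths²: AB² = 37, AC² = 61, BC² = 26.
Since AC² = 61 < 37 + 26 = 63, the triangle is acute, so the smallest enclosing circle is the circumcircle.
Circumcentre = (129/62, 99/62), r² = 29341/1922.
r = √(29341/1922) ≈ 3.907.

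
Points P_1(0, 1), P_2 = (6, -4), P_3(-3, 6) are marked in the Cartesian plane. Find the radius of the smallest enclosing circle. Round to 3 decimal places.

Side lengths²: P_1P_2² = 61, P_1P_3² = 34, P_2P_3² = 181.
Since P_2P_3² = 181 ≥ 61 + 34 = 95, the angle opposite P_2P_3 is not acute, so the smallest enclosing circle has P_2P_3 as diameter.
Centre = midpoint of P_2P_3 = (1.5, 1), r² = 181/4 = 45.25.
r = √(45.25) ≈ 6.727.

6.727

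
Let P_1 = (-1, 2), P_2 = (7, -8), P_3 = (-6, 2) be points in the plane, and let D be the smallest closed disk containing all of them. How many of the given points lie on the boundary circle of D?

Side lengths²: P_1P_2² = 164, P_1P_3² = 25, P_2P_3² = 269.
Since P_2P_3² = 269 ≥ 164 + 25 = 189, the angle opposite P_2P_3 is not acute, so the smallest enclosing circle has P_2P_3 as diameter.
Centre = midpoint of P_2P_3 = (0.5, -3), r² = 269/4 = 67.25.
The points at distance exactly r from the centre are P_2, P_3 — 2 points.

2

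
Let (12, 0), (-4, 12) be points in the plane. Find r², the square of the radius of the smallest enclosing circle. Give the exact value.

The smallest circle enclosing two points has them as diameter endpoints.
Centre = midpoint = (4, 6); r² = |(12, 0)−(-4, 12)|²/4 = 400/4 = 100.

100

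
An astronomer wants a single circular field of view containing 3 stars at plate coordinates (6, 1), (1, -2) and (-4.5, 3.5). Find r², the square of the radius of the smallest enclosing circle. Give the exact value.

29.125

Call the three points A, B, C in the order given.
Side lengths²: AB² = 34, AC² = 116.5, BC² = 60.5.
Since AC² = 116.5 ≥ 60.5 + 34 = 94.5, the angle opposite AC is not acute, so the smallest enclosing circle has AC as diameter.
Centre = midpoint of AC = (0.75, 2.25), r² = 116.5/4 = 29.125.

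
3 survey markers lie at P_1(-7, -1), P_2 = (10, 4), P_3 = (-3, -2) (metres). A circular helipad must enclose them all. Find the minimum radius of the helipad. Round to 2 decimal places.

8.86

Side lengths²: P_1P_2² = 314, P_1P_3² = 17, P_2P_3² = 205.
Since P_1P_2² = 314 ≥ 205 + 17 = 222, the angle opposite P_1P_2 is not acute, so the smallest enclosing circle has P_1P_2 as diameter.
Centre = midpoint of P_1P_2 = (1.5, 1.5), r² = 314/4 = 78.5.
r = √(78.5) ≈ 8.86.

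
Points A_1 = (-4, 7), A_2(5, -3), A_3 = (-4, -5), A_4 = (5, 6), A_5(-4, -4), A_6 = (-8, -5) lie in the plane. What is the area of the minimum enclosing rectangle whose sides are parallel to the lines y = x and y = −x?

228

In coordinates u = x + y, v = x − y the rectangle is axis-aligned; the map (x,y)→(u,v) scales areas by 2.
u-values: 3, 2, -9, 11, -8, -13; range = 11 − (-13) = 24.
v-values: -11, 8, 1, -1, 0, -3; range = 8 − (-11) = 19.
Area = (24 × 19) / 2 = 228.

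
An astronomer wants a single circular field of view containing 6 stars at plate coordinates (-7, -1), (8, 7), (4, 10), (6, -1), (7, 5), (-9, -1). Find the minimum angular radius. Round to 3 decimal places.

9.394

The minimum enclosing circle of a finite set is fixed by two of the points (as a diameter) or three (as a circumcircle).
The farthest pair is (8, 7)–(-9, -1) with squared distance 353. The circle on this segment as diameter has centre (-0.5, 3) and r² = 353/4 = 88.25.
Check (-7, -1): distance² to centre = 58.25 ≤ 88.25, so it lies inside.
All remaining points lie in this disk, and no smaller disk contains both endpoints, so this is the minimum enclosing circle.
r = √(88.25) ≈ 9.394.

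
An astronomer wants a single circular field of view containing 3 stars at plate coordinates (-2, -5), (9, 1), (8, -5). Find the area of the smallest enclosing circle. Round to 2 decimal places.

Call the three points A, B, C in the order given.
Side lengths²: AB² = 157, AC² = 100, BC² = 37.
Since AB² = 157 ≥ 100 + 37 = 137, the angle opposite AB is not acute, so the smallest enclosing circle has AB as diameter.
Centre = midpoint of AB = (3.5, -2), r² = 157/4 = 39.25.
Area = π·r² = π·39.25 ≈ 123.31.

123.31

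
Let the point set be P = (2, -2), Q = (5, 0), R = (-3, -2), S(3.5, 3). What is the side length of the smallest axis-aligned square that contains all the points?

The bounding box has width 8 and height 5.
An axis-aligned square enclosing the set must have side ≥ max(width, height).
So the minimum side is max(8, 5) = 8.

8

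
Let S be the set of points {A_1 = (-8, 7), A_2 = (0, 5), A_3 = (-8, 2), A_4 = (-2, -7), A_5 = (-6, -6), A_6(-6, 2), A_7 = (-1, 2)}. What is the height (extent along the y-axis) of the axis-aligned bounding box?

14

max y = 7, min y = -7, so height = 14.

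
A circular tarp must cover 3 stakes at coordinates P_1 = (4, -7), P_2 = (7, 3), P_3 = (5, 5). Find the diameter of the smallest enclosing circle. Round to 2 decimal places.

Side lengths²: P_1P_2² = 109, P_1P_3² = 145, P_2P_3² = 8.
Since P_1P_3² = 145 ≥ 109 + 8 = 117, the angle opposite P_1P_3 is not acute, so the smallest enclosing circle has P_1P_3 as diameter.
Centre = midpoint of P_1P_3 = (4.5, -1), r² = 145/4 = 36.25.
Diameter = 2r = 2√(36.25) ≈ 12.04.

12.04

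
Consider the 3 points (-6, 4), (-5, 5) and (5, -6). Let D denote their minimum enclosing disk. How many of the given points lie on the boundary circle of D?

Call the three points A, B, C in the order given.
Side lengths²: AB² = 2, AC² = 221, BC² = 221.
Since BC² = 221 < 221 + 2 = 223, the triangle is acute, so the smallest enclosing circle is the circumcircle.
Circumcentre = (-11/42, -31/42), r² = 48841/882.
The points at distance exactly r from the centre are (-6, 4), (-5, 5), (5, -6) — 3 points.

3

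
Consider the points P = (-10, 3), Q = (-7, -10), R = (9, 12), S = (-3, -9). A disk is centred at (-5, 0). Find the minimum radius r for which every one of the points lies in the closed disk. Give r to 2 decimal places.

The required radius is the distance from (-5, 0) to the farthest point.
Squared distances: 34, 104, 340, 85.
Maximum is 340, attained at R.
r = √340 ≈ 18.44.

18.44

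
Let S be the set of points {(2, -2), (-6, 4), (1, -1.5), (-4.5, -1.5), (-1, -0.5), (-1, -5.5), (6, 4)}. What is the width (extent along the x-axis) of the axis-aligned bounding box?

max x = 6, min x = -6, so width = 12.

12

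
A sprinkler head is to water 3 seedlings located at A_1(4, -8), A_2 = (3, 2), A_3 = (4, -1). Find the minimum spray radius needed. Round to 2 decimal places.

5.02

Side lengths²: A_1A_2² = 101, A_1A_3² = 49, A_2A_3² = 10.
Since A_1A_2² = 101 ≥ 49 + 10 = 59, the angle opposite A_1A_2 is not acute, so the smallest enclosing circle has A_1A_2 as diameter.
Centre = midpoint of A_1A_2 = (3.5, -3), r² = 101/4 = 25.25.
r = √(25.25) ≈ 5.02.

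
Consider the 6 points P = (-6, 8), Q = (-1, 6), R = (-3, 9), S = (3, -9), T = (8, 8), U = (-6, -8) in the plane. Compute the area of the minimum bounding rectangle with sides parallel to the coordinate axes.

252

x ranges over [-6, 8], width 14.
y ranges over [-9, 9], height 18.
Area = 14 × 18 = 252.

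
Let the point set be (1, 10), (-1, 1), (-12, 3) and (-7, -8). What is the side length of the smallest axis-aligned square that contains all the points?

The bounding box has width 13 and height 18.
An axis-aligned square enclosing the set must have side ≥ max(width, height).
So the minimum side is max(13, 18) = 18.

18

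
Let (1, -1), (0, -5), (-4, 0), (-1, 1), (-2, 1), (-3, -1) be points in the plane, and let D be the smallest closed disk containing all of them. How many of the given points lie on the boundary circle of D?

3

By Welzl's lemma the MEC is supported by two points (diametrically opposite) or three points (on a circumcircle).
The minimum enclosing circle is determined by three boundary points: (0, -5), (-4, 0), (-1, 1).
Their circumcentre is (-61/38, -83/38) with r² = 7585/722.
The farthest remaining point (-2, 1) is at distance² 7433/722 ≤ 7585/722.
The points at distance exactly r from the centre are (0, -5), (-4, 0), (-1, 1) — 3 points.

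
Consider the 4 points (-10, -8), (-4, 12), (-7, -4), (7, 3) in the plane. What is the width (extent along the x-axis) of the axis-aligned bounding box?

max x = 7, min x = -10, so width = 17.

17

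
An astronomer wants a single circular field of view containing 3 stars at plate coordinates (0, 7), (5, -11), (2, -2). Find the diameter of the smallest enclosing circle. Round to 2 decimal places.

Call the three points A, B, C in the order given.
Side lengths²: AB² = 349, AC² = 85, BC² = 90.
Since AB² = 349 ≥ 90 + 85 = 175, the angle opposite AB is not acute, so the smallest enclosing circle has AB as diameter.
Centre = midpoint of AB = (2.5, -2), r² = 349/4 = 87.25.
Diameter = 2r = 2√(87.25) ≈ 18.68.

18.68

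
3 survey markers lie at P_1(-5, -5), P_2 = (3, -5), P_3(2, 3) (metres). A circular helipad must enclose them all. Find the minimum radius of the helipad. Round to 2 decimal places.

5.36

Side lengths²: P_1P_2² = 64, P_1P_3² = 113, P_2P_3² = 65.
Since P_1P_3² = 113 < 65 + 64 = 129, the triangle is acute, so the smallest enclosing circle is the circumcircle.
Circumcentre = (-1, -1.4375), r² = 28.69140625.
r = √(28.69140625) ≈ 5.36.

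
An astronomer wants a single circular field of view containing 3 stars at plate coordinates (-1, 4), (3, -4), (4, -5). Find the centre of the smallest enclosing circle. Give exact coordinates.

Call the three points A, B, C in the order given.
Side lengths²: AB² = 80, AC² = 106, BC² = 2.
Since AC² = 106 ≥ 80 + 2 = 82, the angle opposite AC is not acute, so the smallest enclosing circle has AC as diameter.
Centre = midpoint of AC = (1.5, -0.5), r² = 106/4 = 26.5.
Centre = (1.5, -0.5).

(1.5, -0.5)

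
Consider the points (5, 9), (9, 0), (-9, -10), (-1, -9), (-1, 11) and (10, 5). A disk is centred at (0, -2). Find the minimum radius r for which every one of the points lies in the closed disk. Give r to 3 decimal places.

The required radius is the distance from (0, -2) to the farthest point.
Squared distances: 146, 85, 145, 50, 170, 149.
Maximum is 170, attained at (-1, 11).
r = √170 ≈ 13.038.

13.038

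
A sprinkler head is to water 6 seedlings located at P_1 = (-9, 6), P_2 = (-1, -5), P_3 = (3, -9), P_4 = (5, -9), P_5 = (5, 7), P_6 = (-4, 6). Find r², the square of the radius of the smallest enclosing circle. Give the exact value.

By Welzl's lemma the MEC is supported by two points (diametrically opposite) or three points (on a circumcircle).
The minimum enclosing circle is determined by three boundary points: P_1, P_4, P_5.
Their circumcentre is (-41/28, -1) with r² = 82937/784.
The farthest remaining point P_3 is at distance² 65801/784 ≤ 82937/784.

82937/784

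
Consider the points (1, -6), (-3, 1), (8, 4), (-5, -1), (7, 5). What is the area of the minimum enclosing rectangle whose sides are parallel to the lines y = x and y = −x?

In coordinates u = x + y, v = x − y the rectangle is axis-aligned; the map (x,y)→(u,v) scales areas by 2.
u-values: -5, -2, 12, -6, 12; range = 12 − (-6) = 18.
v-values: 7, -4, 4, -4, 2; range = 7 − (-4) = 11.
Area = (18 × 11) / 2 = 99.

99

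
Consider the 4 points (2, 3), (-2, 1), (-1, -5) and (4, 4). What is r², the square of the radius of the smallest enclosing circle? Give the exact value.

By Welzl's lemma the MEC is supported by two points (diametrically opposite) or three points (on a circumcircle).
The farthest pair is (-1, -5)–(4, 4) with squared distance 106. The circle on this segment as diameter has centre (1.5, -0.5) and r² = 106/4 = 26.5.
Check (2, 3): distance² to centre = 12.5 ≤ 26.5, so it lies inside.
All remaining points lie in this disk, and no smaller disk contains both endpoints, so this is the minimum enclosing circle.

26.5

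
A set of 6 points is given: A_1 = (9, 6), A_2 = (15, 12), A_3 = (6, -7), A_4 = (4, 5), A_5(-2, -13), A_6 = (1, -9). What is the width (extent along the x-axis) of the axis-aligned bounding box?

17

max x = 15, min x = -2, so width = 17.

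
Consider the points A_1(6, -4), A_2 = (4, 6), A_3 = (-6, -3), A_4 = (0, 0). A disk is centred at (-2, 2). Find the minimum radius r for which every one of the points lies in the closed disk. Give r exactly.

10

The required radius is the distance from (-2, 2) to the farthest point.
Squared distances: 100, 52, 41, 8.
Maximum is 100, attained at A_1.
r = √100 = 10.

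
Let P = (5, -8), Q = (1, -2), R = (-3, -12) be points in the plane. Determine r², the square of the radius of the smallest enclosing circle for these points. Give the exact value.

Side lengths²: PQ² = 52, PR² = 80, QR² = 116.
Since QR² = 116 < 80 + 52 = 132, the triangle is acute, so the smallest enclosing circle is the circumcircle.
Circumcentre = (-0.375, -7.25), r² = 29.453125.

29.453125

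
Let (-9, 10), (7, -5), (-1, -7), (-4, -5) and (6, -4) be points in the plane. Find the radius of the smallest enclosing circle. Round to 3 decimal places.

A smallest enclosing disk is always determined by at most three of the input points on its boundary.
The farthest pair is (-9, 10)–(7, -5) with squared distance 481. The circle on this segment as diameter has centre (-1, 2.5) and r² = 481/4 = 120.25.
Check (-1, -7): distance² to centre = 90.25 ≤ 120.25, so it lies inside.
All remaining points lie in this disk, and no smaller disk contains both endpoints, so this is the minimum enclosing circle.
r = √(120.25) ≈ 10.966.

10.966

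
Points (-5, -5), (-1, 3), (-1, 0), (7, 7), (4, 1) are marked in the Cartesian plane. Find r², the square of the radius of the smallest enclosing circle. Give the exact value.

By Welzl's lemma the MEC is supported by two points (diametrically opposite) or three points (on a circumcircle).
The farthest pair is (-5, -5)–(7, 7) with squared distance 288. The circle on this segment as diameter has centre (1, 1) and r² = 288/4 = 72.
Check (-1, 3): distance² to centre = 8 ≤ 72, so it lies inside.
All remaining points lie in this disk, and no smaller disk contains both endpoints, so this is the minimum enclosing circle.

72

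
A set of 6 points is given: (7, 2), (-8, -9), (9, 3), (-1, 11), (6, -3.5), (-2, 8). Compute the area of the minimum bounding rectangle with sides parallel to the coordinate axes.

340

x ranges over [-8, 9], width 17.
y ranges over [-9, 11], height 20.
Area = 17 × 20 = 340.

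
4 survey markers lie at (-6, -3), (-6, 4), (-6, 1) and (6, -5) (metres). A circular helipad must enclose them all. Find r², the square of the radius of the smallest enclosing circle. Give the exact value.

The farthest pair is (-6, 4)–(6, -5) with squared distance 225. The circle on this segment as diameter has centre (0, -0.5) and r² = 225/4 = 56.25.
Check (-6, -3): distance² to centre = 42.25 ≤ 56.25, so it lies inside.
All remaining points lie in this disk, and no smaller disk contains both endpoints, so this is the minimum enclosing circle.

56.25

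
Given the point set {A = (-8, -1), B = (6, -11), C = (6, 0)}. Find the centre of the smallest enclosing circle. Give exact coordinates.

(-9/14, -5.5)

Side lengths²: AB² = 296, AC² = 197, BC² = 121.
Since AB² = 296 < 197 + 121 = 318, the triangle is acute, so the smallest enclosing circle is the circumcircle.
Circumcentre = (-9/14, -5.5), r² = 7289/98.
Centre = (-9/14, -5.5).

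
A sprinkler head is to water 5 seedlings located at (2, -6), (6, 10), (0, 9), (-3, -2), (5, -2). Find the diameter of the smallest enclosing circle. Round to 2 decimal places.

16.49

By Welzl's lemma the MEC is supported by two points (diametrically opposite) or three points (on a circumcircle).
The farthest pair is (2, -6)–(6, 10) with squared distance 272. The circle on this segment as diameter has centre (4, 2) and r² = 272/4 = 68.
Check (0, 9): distance² to centre = 65 ≤ 68, so it lies inside.
All remaining points lie in this disk, and no smaller disk contains both endpoints, so this is the minimum enclosing circle.
Diameter = 2r = 2√68 ≈ 16.49.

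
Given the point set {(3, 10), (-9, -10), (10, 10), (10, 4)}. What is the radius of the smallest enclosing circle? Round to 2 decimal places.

13.79

By Welzl's lemma the MEC is supported by two points (diametrically opposite) or three points (on a circumcircle).
The farthest pair is (-9, -10)–(10, 10) with squared distance 761. The circle on this segment as diameter has centre (0.5, 0) and r² = 761/4 = 190.25.
Check (3, 10): distance² to centre = 106.25 ≤ 190.25, so it lies inside.
All remaining points lie in this disk, and no smaller disk contains both endpoints, so this is the minimum enclosing circle.
r = √(190.25) ≈ 13.79.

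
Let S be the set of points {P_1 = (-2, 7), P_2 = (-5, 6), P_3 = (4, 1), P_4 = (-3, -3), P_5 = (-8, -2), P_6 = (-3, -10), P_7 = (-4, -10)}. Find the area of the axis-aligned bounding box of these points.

204

x ranges over [-8, 4], width 12.
y ranges over [-10, 7], height 17.
Area = 12 × 17 = 204.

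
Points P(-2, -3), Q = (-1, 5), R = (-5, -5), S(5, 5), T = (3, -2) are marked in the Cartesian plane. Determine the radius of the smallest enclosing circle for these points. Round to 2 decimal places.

7.07

The minimum enclosing circle of a finite set is fixed by two of the points (as a diameter) or three (as a circumcircle).
The farthest pair is R–S with squared distance 200. The circle on this segment as diameter has centre (0, 0) and r² = 200/4 = 50.
Check P: distance² to centre = 13 ≤ 50, so it lies inside.
All remaining points lie in this disk, and no smaller disk contains both endpoints, so this is the minimum enclosing circle.
r = √50 ≈ 7.07.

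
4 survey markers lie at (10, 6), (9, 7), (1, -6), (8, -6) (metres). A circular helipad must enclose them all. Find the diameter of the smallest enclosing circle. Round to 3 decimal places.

The farthest pair is (9, 7)–(1, -6) with squared distance 233. The circle on this segment as diameter has centre (5, 0.5) and r² = 233/4 = 58.25.
Check (10, 6): distance² to centre = 55.25 ≤ 58.25, so it lies inside.
All remaining points lie in this disk, and no smaller disk contains both endpoints, so this is the minimum enclosing circle.
Diameter = 2r = 2√(58.25) ≈ 15.264.

15.264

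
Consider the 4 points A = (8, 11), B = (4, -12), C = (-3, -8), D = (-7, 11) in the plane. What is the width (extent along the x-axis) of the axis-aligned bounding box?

15

max x = 8, min x = -7, so width = 15.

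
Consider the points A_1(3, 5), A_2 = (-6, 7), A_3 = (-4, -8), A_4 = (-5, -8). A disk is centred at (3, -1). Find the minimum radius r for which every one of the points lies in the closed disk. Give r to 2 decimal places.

12.04

The required radius is the distance from (3, -1) to the farthest point.
Squared distances: 36, 145, 98, 113.
Maximum is 145, attained at A_2.
r = √145 ≈ 12.04.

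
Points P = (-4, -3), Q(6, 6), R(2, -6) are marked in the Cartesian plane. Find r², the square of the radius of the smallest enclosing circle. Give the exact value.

4525/98

Side lengths²: PQ² = 181, PR² = 45, QR² = 160.
Since PQ² = 181 < 160 + 45 = 205, the triangle is acute, so the smallest enclosing circle is the circumcircle.
Circumcentre = (23/14, 11/14), r² = 4525/98.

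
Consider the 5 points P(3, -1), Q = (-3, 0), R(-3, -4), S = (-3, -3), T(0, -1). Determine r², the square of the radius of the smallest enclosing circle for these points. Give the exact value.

11.5625

The minimum enclosing circle is determined by three boundary points: P, Q, R.
Their circumcentre is (-0.25, -2) with r² = 11.5625.
The farthest remaining point S is at distance² 8.5625 ≤ 11.5625.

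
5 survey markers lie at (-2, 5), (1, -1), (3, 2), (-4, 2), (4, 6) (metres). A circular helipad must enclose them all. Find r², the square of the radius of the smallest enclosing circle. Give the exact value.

2465/121

The minimum enclosing circle is determined by three boundary points: (1, -1), (-4, 2), (4, 6).
Their circumcentre is (3/11, 38/11) with r² = 2465/121.
The farthest remaining point (3, 2) is at distance² 1156/121 ≤ 2465/121.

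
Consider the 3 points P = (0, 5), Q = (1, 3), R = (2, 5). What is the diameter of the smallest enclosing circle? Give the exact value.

Side lengths²: PQ² = 5, PR² = 4, QR² = 5.
Since QR² = 5 < 5 + 4 = 9, the triangle is acute, so the smallest enclosing circle is the circumcircle.
Circumcentre = (1, 4.25), r² = 1.5625.
Diameter = 2r = 2√(1.5625) = 2.5.

2.5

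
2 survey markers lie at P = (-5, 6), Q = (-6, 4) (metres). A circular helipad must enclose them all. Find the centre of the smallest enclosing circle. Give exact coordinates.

The smallest circle enclosing two points has them as diameter endpoints.
Centre = midpoint = (-5.5, 5); r² = |PQ|²/4 = 5/4 = 1.25.
Centre = (-5.5, 5).

(-5.5, 5)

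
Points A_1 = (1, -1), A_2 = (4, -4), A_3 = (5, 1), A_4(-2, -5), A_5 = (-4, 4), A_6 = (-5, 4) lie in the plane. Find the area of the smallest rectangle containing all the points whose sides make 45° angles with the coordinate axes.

110.5

In coordinates u = x + y, v = x − y the rectangle is axis-aligned; the map (x,y)→(u,v) scales areas by 2.
u-values: 0, 0, 6, -7, 0, -1; range = 6 − (-7) = 13.
v-values: 2, 8, 4, 3, -8, -9; range = 8 − (-9) = 17.
Area = (13 × 17) / 2 = 110.5.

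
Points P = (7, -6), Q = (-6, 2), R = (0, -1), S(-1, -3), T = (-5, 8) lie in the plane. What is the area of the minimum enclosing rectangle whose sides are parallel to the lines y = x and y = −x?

91

In coordinates u = x + y, v = x − y the rectangle is axis-aligned; the map (x,y)→(u,v) scales areas by 2.
u-values: 1, -4, -1, -4, 3; range = 3 − (-4) = 7.
v-values: 13, -8, 1, 2, -13; range = 13 − (-13) = 26.
Area = (7 × 26) / 2 = 91.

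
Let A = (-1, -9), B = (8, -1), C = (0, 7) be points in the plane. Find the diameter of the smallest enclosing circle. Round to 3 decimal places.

16.059

Side lengths²: AB² = 145, AC² = 257, BC² = 128.
Since AC² = 257 < 145 + 128 = 273, the triangle is acute, so the smallest enclosing circle is the circumcircle.
Circumcentre = (-1/34, -35/34), r² = 37265/578.
Diameter = 2r = 2√(37265/578) ≈ 16.059.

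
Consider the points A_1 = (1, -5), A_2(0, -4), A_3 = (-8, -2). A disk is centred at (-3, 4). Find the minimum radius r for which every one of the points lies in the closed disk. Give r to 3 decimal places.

9.849

The required radius is the distance from (-3, 4) to the farthest point.
Squared distances: 97, 73, 61.
Maximum is 97, attained at A_1.
r = √97 ≈ 9.849.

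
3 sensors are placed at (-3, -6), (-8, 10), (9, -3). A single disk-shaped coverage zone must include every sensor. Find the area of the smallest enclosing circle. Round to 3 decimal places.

Call the three points A, B, C in the order given.
Side lengths²: AB² = 281, AC² = 153, BC² = 458.
Since BC² = 458 ≥ 281 + 153 = 434, the angle opposite BC is not acute, so the smallest enclosing circle has BC as diameter.
Centre = midpoint of BC = (0.5, 3.5), r² = 458/4 = 114.5.
Area = π·r² = π·114.5 ≈ 359.712.

359.712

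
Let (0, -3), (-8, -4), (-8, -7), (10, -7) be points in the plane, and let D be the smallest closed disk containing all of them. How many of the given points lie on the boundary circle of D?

The minimum enclosing circle of a finite set is fixed by two of the points (as a diameter) or three (as a circumcircle).
The farthest pair is (-8, -4)–(10, -7) with squared distance 333. The circle on this segment as diameter has centre (1, -5.5) and r² = 333/4 = 83.25.
Check (0, -3): distance² to centre = 7.25 ≤ 83.25, so it lies inside.
All remaining points lie in this disk, and no smaller disk contains both endpoints, so this is the minimum enclosing circle.
The points at distance exactly r from the centre are (-8, -4), (-8, -7), (10, -7) — 3 points.

3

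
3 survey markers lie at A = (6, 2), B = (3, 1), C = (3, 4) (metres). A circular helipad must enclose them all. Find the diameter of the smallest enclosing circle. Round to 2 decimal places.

3.80

Side lengths²: AB² = 10, AC² = 13, BC² = 9.
Since AC² = 13 < 10 + 9 = 19, the triangle is acute, so the smallest enclosing circle is the circumcircle.
Circumcentre = (25/6, 2.5), r² = 65/18.
Diameter = 2r = 2√(65/18) ≈ 3.80.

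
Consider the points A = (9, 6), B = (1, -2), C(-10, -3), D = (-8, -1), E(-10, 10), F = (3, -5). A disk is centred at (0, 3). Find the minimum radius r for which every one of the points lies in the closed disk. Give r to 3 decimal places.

12.207

The required radius is the distance from (0, 3) to the farthest point.
Squared distances: 90, 26, 136, 80, 149, 73.
Maximum is 149, attained at E.
r = √149 ≈ 12.207.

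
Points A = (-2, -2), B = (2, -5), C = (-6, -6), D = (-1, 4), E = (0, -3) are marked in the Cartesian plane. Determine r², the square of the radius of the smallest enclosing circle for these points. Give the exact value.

32.5

The minimum enclosing circle of a finite set is fixed by two of the points (as a diameter) or three (as a circumcircle).
The minimum enclosing circle is determined by three boundary points: B, C, D.
Their circumcentre is (-2.5, -1.5) with r² = 32.5.
The farthest remaining point E is at distance² 8.5 ≤ 32.5.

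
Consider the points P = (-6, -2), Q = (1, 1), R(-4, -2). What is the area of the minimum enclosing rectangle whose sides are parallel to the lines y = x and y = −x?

In coordinates u = x + y, v = x − y the rectangle is axis-aligned; the map (x,y)→(u,v) scales areas by 2.
u-values: -8, 2, -6; range = 2 − (-8) = 10.
v-values: -4, 0, -2; range = 0 − (-4) = 4.
Area = (10 × 4) / 2 = 20.

20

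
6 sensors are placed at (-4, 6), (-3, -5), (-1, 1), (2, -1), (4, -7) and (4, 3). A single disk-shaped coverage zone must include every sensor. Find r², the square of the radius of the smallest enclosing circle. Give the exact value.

The minimum enclosing circle of a finite set is fixed by two of the points (as a diameter) or three (as a circumcircle).
The farthest pair is (-4, 6)–(4, -7) with squared distance 233. The circle on this segment as diameter has centre (0, -0.5) and r² = 233/4 = 58.25.
Check (-3, -5): distance² to centre = 29.25 ≤ 58.25, so it lies inside.
All remaining points lie in this disk, and no smaller disk contains both endpoints, so this is the minimum enclosing circle.

58.25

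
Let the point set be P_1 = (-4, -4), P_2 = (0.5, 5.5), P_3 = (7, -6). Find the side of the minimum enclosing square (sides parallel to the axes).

11.5

The bounding box has width 11 and height 11.5.
An axis-aligned square enclosing the set must have side ≥ max(width, height).
So the minimum side is max(11, 11.5) = 11.5.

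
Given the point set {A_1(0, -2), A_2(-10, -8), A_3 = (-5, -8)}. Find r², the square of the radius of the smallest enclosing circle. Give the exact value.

34

Side lengths²: A_1A_2² = 136, A_1A_3² = 61, A_2A_3² = 25.
Since A_1A_2² = 136 ≥ 61 + 25 = 86, the angle opposite A_1A_2 is not acute, so the smallest enclosing circle has A_1A_2 as diameter.
Centre = midpoint of A_1A_2 = (-5, -5), r² = 136/4 = 34.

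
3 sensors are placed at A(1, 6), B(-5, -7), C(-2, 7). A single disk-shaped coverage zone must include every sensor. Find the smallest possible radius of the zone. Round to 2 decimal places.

7.20

Side lengths²: AB² = 205, AC² = 10, BC² = 205.
Since BC² = 205 < 205 + 10 = 215, the triangle is acute, so the smallest enclosing circle is the circumcircle.
Circumcentre = (-49/18, -1/6), r² = 8405/162.
r = √(8405/162) ≈ 7.20.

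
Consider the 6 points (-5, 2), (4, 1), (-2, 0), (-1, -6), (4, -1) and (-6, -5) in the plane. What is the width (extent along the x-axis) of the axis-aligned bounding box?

max x = 4, min x = -6, so width = 10.

10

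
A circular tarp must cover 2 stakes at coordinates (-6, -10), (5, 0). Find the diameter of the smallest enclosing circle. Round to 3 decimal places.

14.866

The smallest circle enclosing two points has them as diameter endpoints.
Centre = midpoint = (-0.5, -5); r² = |(-6, -10)−(5, 0)|²/4 = 221/4 = 55.25.
Diameter = 2r = 2√(55.25) ≈ 14.866.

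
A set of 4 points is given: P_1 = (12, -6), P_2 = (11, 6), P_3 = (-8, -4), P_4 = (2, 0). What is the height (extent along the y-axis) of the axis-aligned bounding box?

12

max y = 6, min y = -6, so height = 12.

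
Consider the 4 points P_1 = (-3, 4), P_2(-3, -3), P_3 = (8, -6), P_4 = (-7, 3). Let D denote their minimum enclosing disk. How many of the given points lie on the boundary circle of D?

2

By Welzl's lemma the MEC is supported by two points (diametrically opposite) or three points (on a circumcircle).
The farthest pair is P_3–P_4 with squared distance 306. The circle on this segment as diameter has centre (0.5, -1.5) and r² = 306/4 = 76.5.
Check P_1: distance² to centre = 42.5 ≤ 76.5, so it lies inside.
All remaining points lie in this disk, and no smaller disk contains both endpoints, so this is the minimum enclosing circle.
The points at distance exactly r from the centre are P_3, P_4 — 2 points.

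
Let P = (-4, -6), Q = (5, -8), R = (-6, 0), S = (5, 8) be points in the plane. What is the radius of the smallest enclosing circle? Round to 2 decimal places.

8.52

A smallest enclosing disk is always determined by at most three of the input points on its boundary.
The minimum enclosing circle is determined by three boundary points: P, Q, S.
Their circumcentre is (37/18, 0) with r² = 23545/324.
The farthest remaining point R is at distance² 21025/324 ≤ 23545/324.
r = √(23545/324) ≈ 8.52.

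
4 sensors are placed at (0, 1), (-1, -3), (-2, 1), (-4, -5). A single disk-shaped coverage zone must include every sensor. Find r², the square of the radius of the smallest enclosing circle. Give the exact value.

13

A smallest enclosing disk is always determined by at most three of the input points on its boundary.
The farthest pair is (0, 1)–(-4, -5) with squared distance 52. The circle on this segment as diameter has centre (-2, -2) and r² = 52/4 = 13.
Check (-1, -3): distance² to centre = 2 ≤ 13, so it lies inside.
All remaining points lie in this disk, and no smaller disk contains both endpoints, so this is the minimum enclosing circle.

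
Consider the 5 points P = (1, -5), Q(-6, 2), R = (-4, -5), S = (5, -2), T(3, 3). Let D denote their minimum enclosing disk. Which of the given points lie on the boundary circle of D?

By Welzl's lemma the MEC is supported by two points (diametrically opposite) or three points (on a circumcircle).
The minimum enclosing circle is determined by three boundary points: Q, R, S.
Their circumcentre is (-27/46, -11/46) with r² = 36305/1058.
The farthest remaining point P is at distance² 26645/1058 ≤ 36305/1058.
The points at distance exactly r from the centre are Q, R, S — 3 points.

Q, R, S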